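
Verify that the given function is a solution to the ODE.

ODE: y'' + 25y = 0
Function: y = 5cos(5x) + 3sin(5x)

Verification:
y'' = -125cos(5x) - 75sin(5x)
y'' + 25y = 0 ✓

Yes, it is a solution.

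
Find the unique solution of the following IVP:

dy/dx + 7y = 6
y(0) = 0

General solution: y = 6/7 + Ce^(-7x)
Applying y(0) = 0: C = 0 - 6/7 = -6/7
Particular solution: y = 6/7 - (6/7)e^(-7x)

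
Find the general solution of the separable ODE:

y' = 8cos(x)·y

Separating variables and integrating:
ln|y| = 8sin(x) + C

General solution: y = Ce^(8sin(x))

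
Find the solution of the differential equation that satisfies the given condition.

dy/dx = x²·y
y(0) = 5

General solution: y = Ce^(x³/3)
Applying IC y(0) = 5:
Particular solution: y = 5e^(x³/3)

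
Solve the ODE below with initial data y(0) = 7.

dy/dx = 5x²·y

General solution: y = Ce^(5x³/3)
Applying IC y(0) = 7:
Particular solution: y = 7e^(5x³/3)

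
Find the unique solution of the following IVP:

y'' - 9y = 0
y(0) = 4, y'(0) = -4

General solution: y = C₁e^(3x) + C₂e^(-3x)
Applying ICs: C₁ = 4/3, C₂ = 8/3
Particular solution: y = (4/3)e^(3x) + (8/3)e^(-3x)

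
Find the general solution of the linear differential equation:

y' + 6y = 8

Using integrating factor method:

General solution: y = 4/3 + Ce^(-6x)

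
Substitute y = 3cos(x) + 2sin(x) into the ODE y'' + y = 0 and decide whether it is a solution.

Verification:
y'' = -3cos(x) - 2sin(x)
y'' + y = 0 ✓

Yes, it is a solution.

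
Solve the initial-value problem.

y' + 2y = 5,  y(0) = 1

General solution: y = 5/2 + Ce^(-2x)
Applying y(0) = 1: C = 1 - 5/2 = -3/2
Particular solution: y = 5/2 - (3/2)e^(-2x)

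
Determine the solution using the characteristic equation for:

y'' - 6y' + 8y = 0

Characteristic equation: r² - 6r + 8 = 0
Roots: r = 2, 4 (distinct real)
General solution: y = C₁e^(2x) + C₂e^(4x)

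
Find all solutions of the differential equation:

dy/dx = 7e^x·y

Separating variables and integrating:
ln|y| = 7e^x + C

General solution: y = Ce^(7e^x)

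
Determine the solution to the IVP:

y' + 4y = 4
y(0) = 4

General solution: y = 1 + Ce^(-4x)
Applying y(0) = 4: C = 4 - 1 = 3
Particular solution: y = 1 + 3e^(-4x)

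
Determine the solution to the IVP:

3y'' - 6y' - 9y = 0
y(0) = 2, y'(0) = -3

General solution: y = C₁e^(3x) + C₂e^(-x)
Applying ICs: C₁ = -1/4, C₂ = 9/4
Particular solution: y = -(1/4)e^(3x) + (9/4)e^(-x)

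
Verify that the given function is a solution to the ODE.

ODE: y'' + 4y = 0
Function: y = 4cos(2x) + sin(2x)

Verification:
y'' = -16cos(2x) - 4sin(2x)
y'' + 4y = 0 ✓

Yes, it is a solution.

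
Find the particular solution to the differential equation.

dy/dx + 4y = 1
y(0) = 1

General solution: y = 1/4 + Ce^(-4x)
Applying y(0) = 1: C = 1 - 1/4 = 3/4
Particular solution: y = 1/4 + (3/4)e^(-4x)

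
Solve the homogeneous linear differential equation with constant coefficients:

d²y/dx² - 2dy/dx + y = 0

Characteristic equation: r² - 2r + 1 = 0
Factored: (r - 1)² = 0
Repeated root: r = 1
General solution: y = (C₁ + C₂x)e^x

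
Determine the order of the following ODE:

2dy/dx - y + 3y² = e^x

The order is 1 (highest derivative is of order 1).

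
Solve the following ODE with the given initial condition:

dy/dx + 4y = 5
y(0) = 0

General solution: y = 5/4 + Ce^(-4x)
Applying y(0) = 0: C = 0 - 5/4 = -5/4
Particular solution: y = 5/4 - (5/4)e^(-4x)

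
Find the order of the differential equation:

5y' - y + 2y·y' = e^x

The order is 1 (highest derivative is of order 1).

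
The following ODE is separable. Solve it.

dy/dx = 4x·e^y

Separating variables and integrating:
-e^(-y) = 2x² + C

General solution: y = -ln(C - 2x²)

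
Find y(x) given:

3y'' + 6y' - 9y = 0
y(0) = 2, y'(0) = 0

General solution: y = C₁e^x + C₂e^(-3x)
Applying ICs: C₁ = 3/2, C₂ = 1/2
Particular solution: y = (3/2)e^x + (1/2)e^(-3x)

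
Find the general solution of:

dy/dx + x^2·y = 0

Using integrating factor method:

General solution: y = Ce^(-x^3/3)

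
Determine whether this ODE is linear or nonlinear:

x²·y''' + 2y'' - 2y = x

Linear (y and its derivatives appear to the first power only, no products of y terms)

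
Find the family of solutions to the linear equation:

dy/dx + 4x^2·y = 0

Using integrating factor method:

General solution: y = Ce^(-4x^3/3)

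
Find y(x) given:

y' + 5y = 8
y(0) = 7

General solution: y = 8/5 + Ce^(-5x)
Applying y(0) = 7: C = 7 - 8/5 = 27/5
Particular solution: y = 8/5 + (27/5)e^(-5x)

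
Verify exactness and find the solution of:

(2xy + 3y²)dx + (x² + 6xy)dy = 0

Verify exactness: ∂M/∂y = ∂N/∂x ✓
Find F(x,y) such that ∂F/∂x = M, ∂F/∂y = N
Solution: x²y + 3xy² = C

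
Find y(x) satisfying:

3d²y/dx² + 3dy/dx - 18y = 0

Characteristic equation: 3r² + 3r - 18 = 0
Divide by 3: r² + r - 6 = 0
Roots: r = 2, -3 (distinct real)
General solution: y = C₁e^(2x) + C₂e^(-3x)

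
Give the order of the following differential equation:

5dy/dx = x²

The order is 1 (highest derivative is of order 1).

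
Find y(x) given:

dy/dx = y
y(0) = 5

General solution: y = Ce^x
Applying IC y(0) = 5:
Particular solution: y = 5e^x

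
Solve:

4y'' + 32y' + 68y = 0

Characteristic equation: 4r² + 32r + 68 = 0
Divide by 4: r² + 8r + 17 = 0
Roots: r = -4 ± i (complex conjugates)
General solution: y = e^(-4x)(C₁cos(x) + C₂sin(x))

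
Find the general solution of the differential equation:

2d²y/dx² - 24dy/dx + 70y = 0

Characteristic equation: 2r² - 24r + 70 = 0
Divide by 2: r² - 12r + 35 = 0
Roots: r = 5, 7 (distinct real)
General solution: y = C₁e^(5x) + C₂e^(7x)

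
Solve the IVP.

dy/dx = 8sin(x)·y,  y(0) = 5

General solution: y = Ce^(-8cos(x))
Applying IC y(0) = 5:
Particular solution: y = 5e^(8(1-cos(x)))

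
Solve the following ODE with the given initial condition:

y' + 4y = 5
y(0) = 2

General solution: y = 5/4 + Ce^(-4x)
Applying y(0) = 2: C = 2 - 5/4 = 3/4
Particular solution: y = 5/4 + (3/4)e^(-4x)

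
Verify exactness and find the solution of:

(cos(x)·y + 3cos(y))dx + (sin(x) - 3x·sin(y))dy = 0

Verify exactness: ∂M/∂y = ∂N/∂x ✓
Find F(x,y) such that ∂F/∂x = M, ∂F/∂y = N
Solution: sin(x)·y + 3x·cos(y) = C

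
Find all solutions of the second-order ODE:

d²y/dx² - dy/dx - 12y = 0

Characteristic equation: r² - r - 12 = 0
Roots: r = 4, -3 (distinct real)
General solution: y = C₁e^(4x) + C₂e^(-3x)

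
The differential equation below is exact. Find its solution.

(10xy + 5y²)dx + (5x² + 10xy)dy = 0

Verify exactness: ∂M/∂y = ∂N/∂x ✓
Find F(x,y) such that ∂F/∂x = M, ∂F/∂y = N
Solution: 5x²y + 5xy² = C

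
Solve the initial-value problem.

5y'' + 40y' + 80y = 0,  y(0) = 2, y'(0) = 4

General solution: y = (C₁ + C₂x)e^(-4x)
Repeated root r = -4
Applying ICs: C₁ = 2, C₂ = 12
Particular solution: y = (2 + 12x)e^(-4x)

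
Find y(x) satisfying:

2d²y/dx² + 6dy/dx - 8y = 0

Characteristic equation: 2r² + 6r - 8 = 0
Divide by 2: r² + 3r - 4 = 0
Roots: r = 1, -4 (distinct real)
General solution: y = C₁e^x + C₂e^(-4x)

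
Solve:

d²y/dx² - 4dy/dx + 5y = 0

Characteristic equation: r² - 4r + 5 = 0
Roots: r = 2 ± i (complex conjugates)
General solution: y = e^(2x)(C₁cos(x) + C₂sin(x))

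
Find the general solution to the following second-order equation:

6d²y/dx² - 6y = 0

Characteristic equation: 6r² - 6 = 0
Divide by 6: r² - 1 = 0
Roots: r = 1, -1 (distinct real)
General solution: y = C₁e^x + C₂e^(-x)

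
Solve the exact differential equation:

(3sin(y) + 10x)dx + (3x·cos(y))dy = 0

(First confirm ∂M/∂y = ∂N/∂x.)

Verify exactness: ∂M/∂y = ∂N/∂x ✓
Find F(x,y) such that ∂F/∂x = M, ∂F/∂y = N
Solution: 3x·sin(y) + 5x² = C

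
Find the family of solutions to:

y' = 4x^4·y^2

Separating variables and integrating:
-1/y = 4x^5/5 + C

General solution: y^-1 = (-4/5)x^5 + C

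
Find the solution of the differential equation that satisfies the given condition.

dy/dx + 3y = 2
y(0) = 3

General solution: y = 2/3 + Ce^(-3x)
Applying y(0) = 3: C = 3 - 2/3 = 7/3
Particular solution: y = 2/3 + (7/3)e^(-3x)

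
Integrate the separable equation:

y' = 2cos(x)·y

Separating variables and integrating:
ln|y| = 2sin(x) + C

General solution: y = Ce^(2sin(x))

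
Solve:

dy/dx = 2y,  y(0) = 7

General solution: y = Ce^(2x)
Applying IC y(0) = 7:
Particular solution: y = 7e^(2x)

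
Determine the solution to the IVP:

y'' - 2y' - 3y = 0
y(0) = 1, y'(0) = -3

General solution: y = C₁e^(3x) + C₂e^(-x)
Applying ICs: C₁ = -1/2, C₂ = 3/2
Particular solution: y = -(1/2)e^(3x) + (3/2)e^(-x)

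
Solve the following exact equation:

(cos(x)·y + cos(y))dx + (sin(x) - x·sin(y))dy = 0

Verify exactness: ∂M/∂y = ∂N/∂x ✓
Find F(x,y) such that ∂F/∂x = M, ∂F/∂y = N
Solution: sin(x)·y + x·cos(y) = C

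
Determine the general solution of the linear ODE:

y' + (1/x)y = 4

Using integrating factor method:

General solution: y = 2x + C/x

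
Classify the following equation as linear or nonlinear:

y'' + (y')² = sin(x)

Nonlinear ((y')² term)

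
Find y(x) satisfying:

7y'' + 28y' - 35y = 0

Characteristic equation: 7r² + 28r - 35 = 0
Divide by 7: r² + 4r - 5 = 0
Roots: r = 1, -5 (distinct real)
General solution: y = C₁e^x + C₂e^(-5x)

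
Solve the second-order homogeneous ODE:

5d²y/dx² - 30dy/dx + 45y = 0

Characteristic equation: 5r² - 30r + 45 = 0
Divide by 5: r² - 6r + 9 = 0
Factored: (r - 3)² = 0
Repeated root: r = 3
General solution: y = (C₁ + C₂x)e^(3x)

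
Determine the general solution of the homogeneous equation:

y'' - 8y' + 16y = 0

Characteristic equation: r² - 8r + 16 = 0
Factored: (r - 4)² = 0
Repeated root: r = 4
General solution: y = (C₁ + C₂x)e^(4x)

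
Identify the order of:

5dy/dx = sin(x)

The order is 1 (highest derivative is of order 1).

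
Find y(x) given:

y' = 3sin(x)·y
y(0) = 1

General solution: y = Ce^(-3cos(x))
Applying IC y(0) = 1:
Particular solution: y = e^(3(1-cos(x)))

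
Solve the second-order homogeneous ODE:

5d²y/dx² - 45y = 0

Characteristic equation: 5r² - 45 = 0
Divide by 5: r² - 9 = 0
Roots: r = 3, -3 (distinct real)
General solution: y = C₁e^(3x) + C₂e^(-3x)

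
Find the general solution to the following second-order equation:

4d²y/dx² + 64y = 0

Characteristic equation: 4r² + 64 = 0
Divide by 4: r² + 16 = 0
Roots: r = ±4i (complex conjugates)
General solution: y = C₁cos(4x) + C₂sin(4x)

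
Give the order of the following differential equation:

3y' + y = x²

The order is 1 (highest derivative is of order 1).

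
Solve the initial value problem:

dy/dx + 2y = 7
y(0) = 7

General solution: y = 7/2 + Ce^(-2x)
Applying y(0) = 7: C = 7 - 7/2 = 7/2
Particular solution: y = 7/2 + (7/2)e^(-2x)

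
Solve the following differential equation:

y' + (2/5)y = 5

Using integrating factor method:

General solution: y = 25/2 + Ce^(-2x/5)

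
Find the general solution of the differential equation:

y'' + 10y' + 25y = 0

Characteristic equation: r² + 10r + 25 = 0
Factored: (r + 5)² = 0
Repeated root: r = -5
General solution: y = (C₁ + C₂x)e^(-5x)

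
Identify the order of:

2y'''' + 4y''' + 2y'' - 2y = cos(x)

The order is 4 (highest derivative is of order 4).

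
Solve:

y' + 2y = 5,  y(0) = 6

General solution: y = 5/2 + Ce^(-2x)
Applying y(0) = 6: C = 6 - 5/2 = 7/2
Particular solution: y = 5/2 + (7/2)e^(-2x)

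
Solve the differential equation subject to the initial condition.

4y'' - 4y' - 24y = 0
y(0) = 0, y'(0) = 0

General solution: y = C₁e^(3x) + C₂e^(-2x)
Applying ICs: C₁ = 0, C₂ = 0
Particular solution: y = 0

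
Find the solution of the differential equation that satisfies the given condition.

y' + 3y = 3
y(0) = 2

General solution: y = 1 + Ce^(-3x)
Applying y(0) = 2: C = 2 - 1 = 1
Particular solution: y = 1 + e^(-3x)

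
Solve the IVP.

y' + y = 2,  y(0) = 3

General solution: y = 2 + Ce^(-x)
Applying y(0) = 3: C = 3 - 2 = 1
Particular solution: y = 2 + e^(-x)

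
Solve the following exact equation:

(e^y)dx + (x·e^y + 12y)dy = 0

Verify exactness: ∂M/∂y = ∂N/∂x ✓
Find F(x,y) such that ∂F/∂x = M, ∂F/∂y = N
Solution: x·e^y + 6y² = C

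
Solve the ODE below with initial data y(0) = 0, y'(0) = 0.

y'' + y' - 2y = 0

General solution: y = C₁e^x + C₂e^(-2x)
Applying ICs: C₁ = 0, C₂ = 0
Particular solution: y = 0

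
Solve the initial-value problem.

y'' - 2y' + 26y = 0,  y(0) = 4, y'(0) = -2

General solution: y = e^x(C₁cos(5x) + C₂sin(5x))
Complex roots r = 1 ± 5i
Applying ICs: C₁ = 4, C₂ = -6/5
Particular solution: y = e^x(4cos(5x) - (6/5)sin(5x))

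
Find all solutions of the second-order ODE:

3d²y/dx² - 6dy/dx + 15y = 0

Characteristic equation: 3r² - 6r + 15 = 0
Divide by 3: r² - 2r + 5 = 0
Roots: r = 1 ± 2i (complex conjugates)
General solution: y = e^x(C₁cos(2x) + C₂sin(2x))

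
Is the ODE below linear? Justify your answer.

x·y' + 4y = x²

Yes. Linear (y and its derivatives appear to the first power only, no products of y terms)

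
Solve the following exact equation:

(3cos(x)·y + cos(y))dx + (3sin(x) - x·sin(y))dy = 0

Verify exactness: ∂M/∂y = ∂N/∂x ✓
Find F(x,y) such that ∂F/∂x = M, ∂F/∂y = N
Solution: 3sin(x)·y + x·cos(y) = C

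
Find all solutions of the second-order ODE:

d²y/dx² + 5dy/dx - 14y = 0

Characteristic equation: r² + 5r - 14 = 0
Roots: r = 2, -7 (distinct real)
General solution: y = C₁e^(2x) + C₂e^(-7x)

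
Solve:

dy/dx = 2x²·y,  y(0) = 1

General solution: y = Ce^(2x³/3)
Applying IC y(0) = 1:
Particular solution: y = e^(2x³/3)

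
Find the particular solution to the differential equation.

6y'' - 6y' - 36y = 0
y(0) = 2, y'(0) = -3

General solution: y = C₁e^(3x) + C₂e^(-2x)
Applying ICs: C₁ = 1/5, C₂ = 9/5
Particular solution: y = (1/5)e^(3x) + (9/5)e^(-2x)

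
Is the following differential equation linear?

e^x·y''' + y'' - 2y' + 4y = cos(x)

Yes. Linear (y and its derivatives appear to the first power only, no products of y terms)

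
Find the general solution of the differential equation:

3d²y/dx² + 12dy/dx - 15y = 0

Characteristic equation: 3r² + 12r - 15 = 0
Divide by 3: r² + 4r - 5 = 0
Roots: r = 1, -5 (distinct real)
General solution: y = C₁e^x + C₂e^(-5x)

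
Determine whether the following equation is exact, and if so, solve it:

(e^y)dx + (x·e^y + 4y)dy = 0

Verify exactness: ∂M/∂y = ∂N/∂x ✓
Find F(x,y) such that ∂F/∂x = M, ∂F/∂y = N
Solution: x·e^y + 2y² = C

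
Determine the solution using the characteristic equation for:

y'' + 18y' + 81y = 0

Characteristic equation: r² + 18r + 81 = 0
Factored: (r + 9)² = 0
Repeated root: r = -9
General solution: y = (C₁ + C₂x)e^(-9x)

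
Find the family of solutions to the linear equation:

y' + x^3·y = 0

Using integrating factor method:

General solution: y = Ce^(-x^4/4)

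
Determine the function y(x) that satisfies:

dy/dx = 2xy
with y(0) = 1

General solution: y = Ce^(x²)
Applying IC y(0) = 1:
Particular solution: y = e^(x²)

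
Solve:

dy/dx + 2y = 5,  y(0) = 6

General solution: y = 5/2 + Ce^(-2x)
Applying y(0) = 6: C = 6 - 5/2 = 7/2
Particular solution: y = 5/2 + (7/2)e^(-2x)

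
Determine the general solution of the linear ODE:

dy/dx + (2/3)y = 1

Using integrating factor method:

General solution: y = 3/2 + Ce^(-2x/3)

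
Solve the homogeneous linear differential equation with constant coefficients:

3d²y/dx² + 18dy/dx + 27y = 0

Characteristic equation: 3r² + 18r + 27 = 0
Divide by 3: r² + 6r + 9 = 0
Factored: (r + 3)² = 0
Repeated root: r = -3
General solution: y = (C₁ + C₂x)e^(-3x)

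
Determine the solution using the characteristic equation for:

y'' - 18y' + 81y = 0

Characteristic equation: r² - 18r + 81 = 0
Factored: (r - 9)² = 0
Repeated root: r = 9
General solution: y = (C₁ + C₂x)e^(9x)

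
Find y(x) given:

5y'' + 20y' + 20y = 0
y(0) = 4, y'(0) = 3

General solution: y = (C₁ + C₂x)e^(-2x)
Repeated root r = -2
Applying ICs: C₁ = 4, C₂ = 11
Particular solution: y = (4 + 11x)e^(-2x)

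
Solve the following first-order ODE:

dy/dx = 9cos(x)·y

Separating variables and integrating:
ln|y| = 9sin(x) + C

General solution: y = Ce^(9sin(x))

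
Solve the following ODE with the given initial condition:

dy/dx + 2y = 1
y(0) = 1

General solution: y = 1/2 + Ce^(-2x)
Applying y(0) = 1: C = 1 - 1/2 = 1/2
Particular solution: y = 1/2 + (1/2)e^(-2x)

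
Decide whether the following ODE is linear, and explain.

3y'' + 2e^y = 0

Nonlinear (e^y is nonlinear in y)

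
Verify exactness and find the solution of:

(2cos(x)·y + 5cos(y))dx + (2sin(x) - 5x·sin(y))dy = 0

Verify exactness: ∂M/∂y = ∂N/∂x ✓
Find F(x,y) such that ∂F/∂x = M, ∂F/∂y = N
Solution: 2sin(x)·y + 5x·cos(y) = C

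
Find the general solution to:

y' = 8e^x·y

Separating variables and integrating:
ln|y| = 8e^x + C

General solution: y = Ce^(8e^x)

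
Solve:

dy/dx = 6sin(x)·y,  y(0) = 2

General solution: y = Ce^(-6cos(x))
Applying IC y(0) = 2:
Particular solution: y = 2e^(6(1-cos(x)))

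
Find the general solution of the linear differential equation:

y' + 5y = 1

Using integrating factor method:

General solution: y = 1/5 + Ce^(-5x)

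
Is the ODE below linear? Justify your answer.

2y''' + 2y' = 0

Yes. Linear (y and its derivatives appear to the first power only, no products of y terms)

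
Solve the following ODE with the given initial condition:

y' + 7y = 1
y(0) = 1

General solution: y = 1/7 + Ce^(-7x)
Applying y(0) = 1: C = 1 - 1/7 = 6/7
Particular solution: y = 1/7 + (6/7)e^(-7x)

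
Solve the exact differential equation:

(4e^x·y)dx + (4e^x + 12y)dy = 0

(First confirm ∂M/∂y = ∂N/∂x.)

Verify exactness: ∂M/∂y = ∂N/∂x ✓
Find F(x,y) such that ∂F/∂x = M, ∂F/∂y = N
Solution: 4e^x·y + 6y² = C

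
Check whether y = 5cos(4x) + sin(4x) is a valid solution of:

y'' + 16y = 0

Verification:
y'' = -80cos(4x) - 16sin(4x)
y'' + 16y = 0 ✓

Yes, it is a solution.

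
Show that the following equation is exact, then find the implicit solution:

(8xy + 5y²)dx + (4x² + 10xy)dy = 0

Verify exactness: ∂M/∂y = ∂N/∂x ✓
Find F(x,y) such that ∂F/∂x = M, ∂F/∂y = N
Solution: 4x²y + 5xy² = C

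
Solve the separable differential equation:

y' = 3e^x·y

Separating variables and integrating:
ln|y| = 3e^x + C

General solution: y = Ce^(3e^x)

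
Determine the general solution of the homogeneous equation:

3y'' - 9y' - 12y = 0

Characteristic equation: 3r² - 9r - 12 = 0
Divide by 3: r² - 3r - 4 = 0
Roots: r = 4, -1 (distinct real)
General solution: y = C₁e^(4x) + C₂e^(-x)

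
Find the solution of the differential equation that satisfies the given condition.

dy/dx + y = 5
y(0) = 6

General solution: y = 5 + Ce^(-x)
Applying y(0) = 6: C = 6 - 5 = 1
Particular solution: y = 5 + e^(-x)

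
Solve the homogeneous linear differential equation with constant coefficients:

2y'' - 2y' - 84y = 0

Characteristic equation: 2r² - 2r - 84 = 0
Divide by 2: r² - r - 42 = 0
Roots: r = 7, -6 (distinct real)
General solution: y = C₁e^(7x) + C₂e^(-6x)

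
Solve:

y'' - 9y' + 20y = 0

Characteristic equation: r² - 9r + 20 = 0
Roots: r = 4, 5 (distinct real)
General solution: y = C₁e^(4x) + C₂e^(5x)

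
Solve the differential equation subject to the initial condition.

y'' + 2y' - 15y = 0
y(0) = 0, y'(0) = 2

General solution: y = C₁e^(3x) + C₂e^(-5x)
Applying ICs: C₁ = 1/4, C₂ = -1/4
Particular solution: y = (1/4)e^(3x) - (1/4)e^(-5x)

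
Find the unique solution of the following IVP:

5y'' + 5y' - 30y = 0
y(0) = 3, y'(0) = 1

General solution: y = C₁e^(2x) + C₂e^(-3x)
Applying ICs: C₁ = 2, C₂ = 1
Particular solution: y = 2e^(2x) + e^(-3x)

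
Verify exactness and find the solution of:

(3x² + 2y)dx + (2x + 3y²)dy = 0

Verify exactness: ∂M/∂y = ∂N/∂x ✓
Find F(x,y) such that ∂F/∂x = M, ∂F/∂y = N
Solution: x³ + 2xy + y³ = C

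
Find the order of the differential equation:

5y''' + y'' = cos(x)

The order is 3 (highest derivative is of order 3).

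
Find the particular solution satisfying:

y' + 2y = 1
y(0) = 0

General solution: y = 1/2 + Ce^(-2x)
Applying y(0) = 0: C = 0 - 1/2 = -1/2
Particular solution: y = 1/2 - (1/2)e^(-2x)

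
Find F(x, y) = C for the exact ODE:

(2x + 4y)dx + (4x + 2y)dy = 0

Verify exactness: ∂M/∂y = ∂N/∂x ✓
Find F(x,y) such that ∂F/∂x = M, ∂F/∂y = N
Solution: x² + 4xy + y² = C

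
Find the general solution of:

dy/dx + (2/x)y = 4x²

Using integrating factor method:

General solution: y = (4/5)x^3 + Cx^(-2)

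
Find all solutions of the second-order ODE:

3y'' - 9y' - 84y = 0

Characteristic equation: 3r² - 9r - 84 = 0
Divide by 3: r² - 3r - 28 = 0
Roots: r = 7, -4 (distinct real)
General solution: y = C₁e^(7x) + C₂e^(-4x)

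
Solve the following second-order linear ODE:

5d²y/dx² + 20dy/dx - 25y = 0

Characteristic equation: 5r² + 20r - 25 = 0
Divide by 5: r² + 4r - 5 = 0
Roots: r = 1, -5 (distinct real)
General solution: y = C₁e^x + C₂e^(-5x)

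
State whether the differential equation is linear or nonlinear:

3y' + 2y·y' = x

Nonlinear (product y·y')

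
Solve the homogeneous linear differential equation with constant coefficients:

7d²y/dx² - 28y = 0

Characteristic equation: 7r² - 28 = 0
Divide by 7: r² - 4 = 0
Roots: r = 2, -2 (distinct real)
General solution: y = C₁e^(2x) + C₂e^(-2x)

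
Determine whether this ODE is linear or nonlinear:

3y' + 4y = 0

Linear (y and its derivatives appear to the first power only, no products of y terms)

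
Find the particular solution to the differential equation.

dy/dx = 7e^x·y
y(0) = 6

General solution: y = Ce^(7e^x)
Applying IC y(0) = 6:
Particular solution: y = 6e^(7(e^x - 1))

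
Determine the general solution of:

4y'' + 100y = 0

Characteristic equation: 4r² + 100 = 0
Divide by 4: r² + 25 = 0
Roots: r = ±5i (complex conjugates)
General solution: y = C₁cos(5x) + C₂sin(5x)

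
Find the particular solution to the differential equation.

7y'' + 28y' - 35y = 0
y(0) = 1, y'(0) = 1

General solution: y = C₁e^x + C₂e^(-5x)
Applying ICs: C₁ = 1, C₂ = 0
Particular solution: y = e^x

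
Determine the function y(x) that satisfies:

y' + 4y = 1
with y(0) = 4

General solution: y = 1/4 + Ce^(-4x)
Applying y(0) = 4: C = 4 - 1/4 = 15/4
Particular solution: y = 1/4 + (15/4)e^(-4x)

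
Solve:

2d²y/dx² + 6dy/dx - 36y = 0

Characteristic equation: 2r² + 6r - 36 = 0
Divide by 2: r² + 3r - 18 = 0
Roots: r = 3, -6 (distinct real)
General solution: y = C₁e^(3x) + C₂e^(-6x)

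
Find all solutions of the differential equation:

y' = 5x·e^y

Separating variables and integrating:
-e^(-y) = 5x²/2 + C

General solution: y = -ln(C - 5x²/2)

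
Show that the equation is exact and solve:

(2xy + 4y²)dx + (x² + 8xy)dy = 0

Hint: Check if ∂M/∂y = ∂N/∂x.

Verify exactness: ∂M/∂y = ∂N/∂x ✓
Find F(x,y) such that ∂F/∂x = M, ∂F/∂y = N
Solution: x²y + 4xy² = C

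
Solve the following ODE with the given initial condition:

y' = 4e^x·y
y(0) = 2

General solution: y = Ce^(4e^x)
Applying IC y(0) = 2:
Particular solution: y = 2e^(4(e^x - 1))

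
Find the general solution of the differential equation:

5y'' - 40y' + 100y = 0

Characteristic equation: 5r² - 40r + 100 = 0
Divide by 5: r² - 8r + 20 = 0
Roots: r = 4 ± 2i (complex conjugates)
General solution: y = e^(4x)(C₁cos(2x) + C₂sin(2x))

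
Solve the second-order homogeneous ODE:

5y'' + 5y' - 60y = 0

Characteristic equation: 5r² + 5r - 60 = 0
Divide by 5: r² + r - 12 = 0
Roots: r = 3, -4 (distinct real)
General solution: y = C₁e^(3x) + C₂e^(-4x)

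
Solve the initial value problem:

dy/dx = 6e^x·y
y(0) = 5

General solution: y = Ce^(6e^x)
Applying IC y(0) = 5:
Particular solution: y = 5e^(6(e^x - 1))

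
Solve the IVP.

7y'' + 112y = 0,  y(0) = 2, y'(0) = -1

General solution: y = C₁cos(4x) + C₂sin(4x)
Complex roots r = ±4i
Applying ICs: C₁ = 2, C₂ = -1/4
Particular solution: y = 2cos(4x) - (1/4)sin(4x)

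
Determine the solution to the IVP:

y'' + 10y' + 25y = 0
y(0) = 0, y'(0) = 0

General solution: y = (C₁ + C₂x)e^(-5x)
Repeated root r = -5
Applying ICs: C₁ = 0, C₂ = 0
Particular solution: y = 0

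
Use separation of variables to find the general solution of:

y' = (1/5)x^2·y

Separating variables and integrating:
ln|y| = x^3/15 + C

General solution: y = Ce^(x^3/15)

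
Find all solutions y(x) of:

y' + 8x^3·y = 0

Using integrating factor method:

General solution: y = Ce^(-2x^4)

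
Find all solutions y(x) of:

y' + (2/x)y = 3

Using integrating factor method:

General solution: y = x + Cx^(-2)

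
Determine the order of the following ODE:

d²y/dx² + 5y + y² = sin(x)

The order is 2 (highest derivative is of order 2).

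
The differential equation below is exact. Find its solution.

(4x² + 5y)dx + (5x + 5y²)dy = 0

Verify exactness: ∂M/∂y = ∂N/∂x ✓
Find F(x,y) such that ∂F/∂x = M, ∂F/∂y = N
Solution: 4x³/3 + 5xy + 5y³/3 = C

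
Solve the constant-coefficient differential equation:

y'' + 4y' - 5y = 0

Characteristic equation: r² + 4r - 5 = 0
Roots: r = 1, -5 (distinct real)
General solution: y = C₁e^x + C₂e^(-5x)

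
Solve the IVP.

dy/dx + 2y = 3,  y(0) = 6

General solution: y = 3/2 + Ce^(-2x)
Applying y(0) = 6: C = 6 - 3/2 = 9/2
Particular solution: y = 3/2 + (9/2)e^(-2x)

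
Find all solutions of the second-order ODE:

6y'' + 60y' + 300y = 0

Characteristic equation: 6r² + 60r + 300 = 0
Divide by 6: r² + 10r + 50 = 0
Roots: r = -5 ± 5i (complex conjugates)
General solution: y = e^(-5x)(C₁cos(5x) + C₂sin(5x))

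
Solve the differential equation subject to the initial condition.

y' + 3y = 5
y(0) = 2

General solution: y = 5/3 + Ce^(-3x)
Applying y(0) = 2: C = 2 - 5/3 = 1/3
Particular solution: y = 5/3 + (1/3)e^(-3x)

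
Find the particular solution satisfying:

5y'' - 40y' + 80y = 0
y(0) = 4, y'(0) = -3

General solution: y = (C₁ + C₂x)e^(4x)
Repeated root r = 4
Applying ICs: C₁ = 4, C₂ = -19
Particular solution: y = (4 - 19x)e^(4x)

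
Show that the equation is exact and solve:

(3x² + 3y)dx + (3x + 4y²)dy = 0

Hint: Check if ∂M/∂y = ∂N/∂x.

Verify exactness: ∂M/∂y = ∂N/∂x ✓
Find F(x,y) such that ∂F/∂x = M, ∂F/∂y = N
Solution: x³ + 3xy + 4y³/3 = C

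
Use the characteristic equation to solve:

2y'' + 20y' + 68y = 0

Characteristic equation: 2r² + 20r + 68 = 0
Divide by 2: r² + 10r + 34 = 0
Roots: r = -5 ± 3i (complex conjugates)
General solution: y = e^(-5x)(C₁cos(3x) + C₂sin(3x))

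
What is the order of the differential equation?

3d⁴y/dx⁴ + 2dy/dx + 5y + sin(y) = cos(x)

The order is 4 (highest derivative is of order 4).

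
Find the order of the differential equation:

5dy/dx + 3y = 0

The order is 1 (highest derivative is of order 1).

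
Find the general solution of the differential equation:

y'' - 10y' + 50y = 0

Characteristic equation: r² - 10r + 50 = 0
Roots: r = 5 ± 5i (complex conjugates)
General solution: y = e^(5x)(C₁cos(5x) + C₂sin(5x))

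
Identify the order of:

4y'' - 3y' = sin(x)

The order is 2 (highest derivative is of order 2).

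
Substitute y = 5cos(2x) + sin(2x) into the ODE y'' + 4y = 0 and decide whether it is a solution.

Verification:
y'' = -20cos(2x) - 4sin(2x)
y'' + 4y = 0 ✓

Yes, it is a solution.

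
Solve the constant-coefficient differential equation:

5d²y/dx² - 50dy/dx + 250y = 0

Characteristic equation: 5r² - 50r + 250 = 0
Divide by 5: r² - 10r + 50 = 0
Roots: r = 5 ± 5i (complex conjugates)
General solution: y = e^(5x)(C₁cos(5x) + C₂sin(5x))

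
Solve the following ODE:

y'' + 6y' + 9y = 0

Characteristic equation: r² + 6r + 9 = 0
Factored: (r + 3)² = 0
Repeated root: r = -3
General solution: y = (C₁ + C₂x)e^(-3x)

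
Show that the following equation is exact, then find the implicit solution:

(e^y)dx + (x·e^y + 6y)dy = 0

Verify exactness: ∂M/∂y = ∂N/∂x ✓
Find F(x,y) such that ∂F/∂x = M, ∂F/∂y = N
Solution: x·e^y + 3y² = C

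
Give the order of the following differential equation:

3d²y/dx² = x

The order is 2 (highest derivative is of order 2).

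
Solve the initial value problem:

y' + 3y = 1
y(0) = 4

General solution: y = 1/3 + Ce^(-3x)
Applying y(0) = 4: C = 4 - 1/3 = 11/3
Particular solution: y = 1/3 + (11/3)e^(-3x)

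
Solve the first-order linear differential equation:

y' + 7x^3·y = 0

Using integrating factor method:

General solution: y = Ce^(-7x^4/4)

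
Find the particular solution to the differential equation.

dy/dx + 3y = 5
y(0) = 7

General solution: y = 5/3 + Ce^(-3x)
Applying y(0) = 7: C = 7 - 5/3 = 16/3
Particular solution: y = 5/3 + (16/3)e^(-3x)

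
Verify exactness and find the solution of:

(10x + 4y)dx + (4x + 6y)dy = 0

Verify exactness: ∂M/∂y = ∂N/∂x ✓
Find F(x,y) such that ∂F/∂x = M, ∂F/∂y = N
Solution: 5x² + 4xy + 3y² = C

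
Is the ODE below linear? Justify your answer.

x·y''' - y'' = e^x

Yes. Linear (y and its derivatives appear to the first power only, no products of y terms)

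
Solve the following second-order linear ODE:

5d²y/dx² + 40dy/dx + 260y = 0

Characteristic equation: 5r² + 40r + 260 = 0
Divide by 5: r² + 8r + 52 = 0
Roots: r = -4 ± 6i (complex conjugates)
General solution: y = e^(-4x)(C₁cos(6x) + C₂sin(6x))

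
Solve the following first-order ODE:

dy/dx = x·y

Separating variables and integrating:
ln|y| = x^2/2 + C

General solution: y = Ce^(x^2/2)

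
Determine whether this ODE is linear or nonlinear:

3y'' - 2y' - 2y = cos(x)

Linear (y and its derivatives appear to the first power only, no products of y terms)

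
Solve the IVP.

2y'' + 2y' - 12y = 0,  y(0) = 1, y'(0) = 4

General solution: y = C₁e^(2x) + C₂e^(-3x)
Applying ICs: C₁ = 7/5, C₂ = -2/5
Particular solution: y = (7/5)e^(2x) - (2/5)e^(-3x)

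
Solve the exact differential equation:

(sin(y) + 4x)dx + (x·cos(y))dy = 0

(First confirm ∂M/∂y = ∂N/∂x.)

Verify exactness: ∂M/∂y = ∂N/∂x ✓
Find F(x,y) such that ∂F/∂x = M, ∂F/∂y = N
Solution: x·sin(y) + 2x² = C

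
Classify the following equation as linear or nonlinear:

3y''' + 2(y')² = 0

Nonlinear ((y')² term)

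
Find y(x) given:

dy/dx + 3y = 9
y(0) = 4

General solution: y = 3 + Ce^(-3x)
Applying y(0) = 4: C = 4 - 3 = 1
Particular solution: y = 3 + e^(-3x)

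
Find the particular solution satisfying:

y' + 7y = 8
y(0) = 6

General solution: y = 8/7 + Ce^(-7x)
Applying y(0) = 6: C = 6 - 8/7 = 34/7
Particular solution: y = 8/7 + (34/7)e^(-7x)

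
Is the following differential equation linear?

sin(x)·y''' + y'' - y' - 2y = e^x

Yes. Linear (y and its derivatives appear to the first power only, no products of y terms)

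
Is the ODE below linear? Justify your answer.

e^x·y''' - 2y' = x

Yes. Linear (y and its derivatives appear to the first power only, no products of y terms)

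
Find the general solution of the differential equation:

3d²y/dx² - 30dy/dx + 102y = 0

Characteristic equation: 3r² - 30r + 102 = 0
Divide by 3: r² - 10r + 34 = 0
Roots: r = 5 ± 3i (complex conjugates)
General solution: y = e^(5x)(C₁cos(3x) + C₂sin(3x))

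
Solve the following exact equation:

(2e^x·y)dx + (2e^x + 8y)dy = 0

Verify exactness: ∂M/∂y = ∂N/∂x ✓
Find F(x,y) such that ∂F/∂x = M, ∂F/∂y = N
Solution: 2e^x·y + 4y² = C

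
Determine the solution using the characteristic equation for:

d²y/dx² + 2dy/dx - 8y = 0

Characteristic equation: r² + 2r - 8 = 0
Roots: r = 2, -4 (distinct real)
General solution: y = C₁e^(2x) + C₂e^(-4x)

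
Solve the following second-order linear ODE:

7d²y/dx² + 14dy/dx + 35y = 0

Characteristic equation: 7r² + 14r + 35 = 0
Divide by 7: r² + 2r + 5 = 0
Roots: r = -1 ± 2i (complex conjugates)
General solution: y = e^(-x)(C₁cos(2x) + C₂sin(2x))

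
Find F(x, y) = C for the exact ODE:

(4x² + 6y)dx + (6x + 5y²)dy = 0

Verify exactness: ∂M/∂y = ∂N/∂x ✓
Find F(x,y) such that ∂F/∂x = M, ∂F/∂y = N
Solution: 4x³/3 + 6xy + 5y³/3 = C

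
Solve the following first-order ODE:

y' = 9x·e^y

Separating variables and integrating:
-e^(-y) = 9x²/2 + C

General solution: y = -ln(C - 9x²/2)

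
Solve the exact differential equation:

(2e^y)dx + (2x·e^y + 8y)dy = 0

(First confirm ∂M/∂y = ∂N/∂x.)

Verify exactness: ∂M/∂y = ∂N/∂x ✓
Find F(x,y) such that ∂F/∂x = M, ∂F/∂y = N
Solution: 2x·e^y + 4y² = C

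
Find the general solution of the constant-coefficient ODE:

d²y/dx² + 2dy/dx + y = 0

Characteristic equation: r² + 2r + 1 = 0
Factored: (r + 1)² = 0
Repeated root: r = -1
General solution: y = (C₁ + C₂x)e^(-x)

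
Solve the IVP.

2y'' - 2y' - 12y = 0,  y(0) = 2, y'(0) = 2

General solution: y = C₁e^(3x) + C₂e^(-2x)
Applying ICs: C₁ = 6/5, C₂ = 4/5
Particular solution: y = (6/5)e^(3x) + (4/5)e^(-2x)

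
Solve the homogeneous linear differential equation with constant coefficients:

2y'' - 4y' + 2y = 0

Characteristic equation: 2r² - 4r + 2 = 0
Divide by 2: r² - 2r + 1 = 0
Factored: (r - 1)² = 0
Repeated root: r = 1
General solution: y = (C₁ + C₂x)e^x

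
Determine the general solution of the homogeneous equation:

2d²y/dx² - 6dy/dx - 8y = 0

Characteristic equation: 2r² - 6r - 8 = 0
Divide by 2: r² - 3r - 4 = 0
Roots: r = 4, -1 (distinct real)
General solution: y = C₁e^(4x) + C₂e^(-x)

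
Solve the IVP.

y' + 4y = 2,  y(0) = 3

General solution: y = 1/2 + Ce^(-4x)
Applying y(0) = 3: C = 3 - 1/2 = 5/2
Particular solution: y = 1/2 + (5/2)e^(-4x)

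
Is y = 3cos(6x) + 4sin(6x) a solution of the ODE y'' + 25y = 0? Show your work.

Verification:
y'' = -108cos(6x) - 144sin(6x)
y'' + 25y ≠ 0 (frequency mismatch: got 36 instead of 25)

No, it is not a solution.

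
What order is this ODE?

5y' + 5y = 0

The order is 1 (highest derivative is of order 1).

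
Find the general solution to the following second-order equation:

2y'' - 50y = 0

Characteristic equation: 2r² - 50 = 0
Divide by 2: r² - 25 = 0
Roots: r = 5, -5 (distinct real)
General solution: y = C₁e^(5x) + C₂e^(-5x)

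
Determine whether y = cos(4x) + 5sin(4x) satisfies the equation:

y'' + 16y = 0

Verification:
y'' = -16cos(4x) - 80sin(4x)
y'' + 16y = 0 ✓

Yes, it is a solution.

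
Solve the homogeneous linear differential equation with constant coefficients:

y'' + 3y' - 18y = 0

Characteristic equation: r² + 3r - 18 = 0
Roots: r = 3, -6 (distinct real)
General solution: y = C₁e^(3x) + C₂e^(-6x)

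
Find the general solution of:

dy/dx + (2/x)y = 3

Using integrating factor method:

General solution: y = x + Cx^(-2)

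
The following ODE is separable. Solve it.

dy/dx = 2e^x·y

Separating variables and integrating:
ln|y| = 2e^x + C

General solution: y = Ce^(2e^x)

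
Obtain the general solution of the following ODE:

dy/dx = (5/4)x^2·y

Separating variables and integrating:
ln|y| = 5x^3/12 + C

General solution: y = Ce^(5x^3/12)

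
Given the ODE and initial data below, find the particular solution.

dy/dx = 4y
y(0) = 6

General solution: y = Ce^(4x)
Applying IC y(0) = 6:
Particular solution: y = 6e^(4x)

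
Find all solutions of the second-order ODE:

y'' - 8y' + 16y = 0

Characteristic equation: r² - 8r + 16 = 0
Factored: (r - 4)² = 0
Repeated root: r = 4
General solution: y = (C₁ + C₂x)e^(4x)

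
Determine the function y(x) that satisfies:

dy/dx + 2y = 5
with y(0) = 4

General solution: y = 5/2 + Ce^(-2x)
Applying y(0) = 4: C = 4 - 5/2 = 3/2
Particular solution: y = 5/2 + (3/2)e^(-2x)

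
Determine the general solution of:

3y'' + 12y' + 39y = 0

Characteristic equation: 3r² + 12r + 39 = 0
Divide by 3: r² + 4r + 13 = 0
Roots: r = -2 ± 3i (complex conjugates)
General solution: y = e^(-2x)(C₁cos(3x) + C₂sin(3x))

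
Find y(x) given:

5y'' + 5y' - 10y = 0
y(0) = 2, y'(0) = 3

General solution: y = C₁e^x + C₂e^(-2x)
Applying ICs: C₁ = 7/3, C₂ = -1/3
Particular solution: y = (7/3)e^x - (1/3)e^(-2x)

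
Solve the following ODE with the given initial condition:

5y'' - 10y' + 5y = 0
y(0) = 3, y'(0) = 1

General solution: y = (C₁ + C₂x)e^x
Repeated root r = 1
Applying ICs: C₁ = 3, C₂ = -2
Particular solution: y = (3 - 2x)e^x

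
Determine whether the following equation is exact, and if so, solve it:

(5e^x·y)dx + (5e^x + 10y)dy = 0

Verify exactness: ∂M/∂y = ∂N/∂x ✓
Find F(x,y) such that ∂F/∂x = M, ∂F/∂y = N
Solution: 5e^x·y + 5y² = C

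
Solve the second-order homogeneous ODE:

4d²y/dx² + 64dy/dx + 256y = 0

Characteristic equation: 4r² + 64r + 256 = 0
Divide by 4: r² + 16r + 64 = 0
Factored: (r + 8)² = 0
Repeated root: r = -8
General solution: y = (C₁ + C₂x)e^(-8x)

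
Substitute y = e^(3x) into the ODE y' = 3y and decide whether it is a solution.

Verification:
y = e^(3x)
y' = 3e^(3x)
3y = 3e^(3x)
y' = 3y ✓

Yes, it is a solution.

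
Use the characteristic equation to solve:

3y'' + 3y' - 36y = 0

Characteristic equation: 3r² + 3r - 36 = 0
Divide by 3: r² + r - 12 = 0
Roots: r = 3, -4 (distinct real)
General solution: y = C₁e^(3x) + C₂e^(-4x)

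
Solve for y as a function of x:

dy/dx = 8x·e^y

Separating variables and integrating:
-e^(-y) = 4x² + C

General solution: y = -ln(C - 4x²)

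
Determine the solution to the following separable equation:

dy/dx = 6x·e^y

Separating variables and integrating:
-e^(-y) = 3x² + C

General solution: y = -ln(C - 3x²)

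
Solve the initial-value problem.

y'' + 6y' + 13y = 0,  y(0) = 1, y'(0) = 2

General solution: y = e^(-3x)(C₁cos(2x) + C₂sin(2x))
Complex roots r = -3 ± 2i
Applying ICs: C₁ = 1, C₂ = 5/2
Particular solution: y = e^(-3x)(cos(2x) + (5/2)sin(2x))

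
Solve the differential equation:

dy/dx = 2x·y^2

Separating variables and integrating:
-1/y = x^2 + C

General solution: y^-1 = -x^2 + C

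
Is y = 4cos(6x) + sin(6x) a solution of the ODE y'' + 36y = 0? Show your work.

Verification:
y'' = -144cos(6x) - 36sin(6x)
y'' + 36y = 0 ✓

Yes, it is a solution.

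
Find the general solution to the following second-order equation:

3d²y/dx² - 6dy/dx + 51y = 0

Characteristic equation: 3r² - 6r + 51 = 0
Divide by 3: r² - 2r + 17 = 0
Roots: r = 1 ± 4i (complex conjugates)
General solution: y = e^x(C₁cos(4x) + C₂sin(4x))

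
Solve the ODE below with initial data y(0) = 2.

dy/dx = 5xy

General solution: y = Ce^(5x²/2)
Applying IC y(0) = 2:
Particular solution: y = 2e^(5x²/2)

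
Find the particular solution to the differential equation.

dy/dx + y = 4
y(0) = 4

General solution: y = 4 + Ce^(-x)
Applying y(0) = 4: C = 4 - 4 = 0
Particular solution: y = 4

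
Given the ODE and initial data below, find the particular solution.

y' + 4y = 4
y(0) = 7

General solution: y = 1 + Ce^(-4x)
Applying y(0) = 7: C = 7 - 1 = 6
Particular solution: y = 1 + 6e^(-4x)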